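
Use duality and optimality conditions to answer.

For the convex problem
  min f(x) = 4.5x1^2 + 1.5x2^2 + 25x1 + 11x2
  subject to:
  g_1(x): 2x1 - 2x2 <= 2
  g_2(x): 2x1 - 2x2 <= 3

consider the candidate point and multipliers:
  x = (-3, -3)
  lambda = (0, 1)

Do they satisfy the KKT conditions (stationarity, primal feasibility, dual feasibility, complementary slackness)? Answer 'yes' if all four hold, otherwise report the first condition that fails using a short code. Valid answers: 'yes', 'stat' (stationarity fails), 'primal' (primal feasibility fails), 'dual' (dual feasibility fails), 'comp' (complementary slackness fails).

Gradient of f: grad f(x) = Q x + c = (-2, 2)
Constraint values g_i(x) = a_i^T x - b_i:
  g_1((-3, -3)) = -2
  g_2((-3, -3)) = -3
Stationarity residual: grad f(x) + sum_i lambda_i a_i = (0, 0)
  -> stationarity OK
Primal feasibility (all g_i <= 0): OK
Dual feasibility (all lambda_i >= 0): OK
Complementary slackness (lambda_i * g_i(x) = 0 for all i): FAILS

Verdict: the first failing condition is complementary_slackness -> comp.

comp


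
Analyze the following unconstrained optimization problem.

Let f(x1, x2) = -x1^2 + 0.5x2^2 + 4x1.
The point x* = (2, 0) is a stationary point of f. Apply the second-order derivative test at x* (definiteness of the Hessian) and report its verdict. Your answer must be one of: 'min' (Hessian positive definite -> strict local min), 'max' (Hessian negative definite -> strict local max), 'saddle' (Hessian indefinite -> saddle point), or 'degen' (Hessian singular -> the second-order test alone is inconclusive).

Compute the Hessian H = grad^2 f:
  H = [[-2, 0], [0, 1]]
Verify stationarity: grad f(x*) = H x* + g = (0, 0).
Eigenvalues of H: -2, 1.
Eigenvalues have mixed signs, so H is indefinite -> x* is a saddle point.

saddle


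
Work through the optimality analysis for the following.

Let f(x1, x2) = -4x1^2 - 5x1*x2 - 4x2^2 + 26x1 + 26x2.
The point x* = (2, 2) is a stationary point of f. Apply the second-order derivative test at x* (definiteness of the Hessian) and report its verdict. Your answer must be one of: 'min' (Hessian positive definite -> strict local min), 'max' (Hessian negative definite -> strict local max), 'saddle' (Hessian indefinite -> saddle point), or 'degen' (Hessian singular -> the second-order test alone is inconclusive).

Compute the Hessian H = grad^2 f:
  H = [[-8, -5], [-5, -8]]
Verify stationarity: grad f(x*) = H x* + g = (0, 0).
Eigenvalues of H: -13, -3.
Both eigenvalues < 0, so H is negative definite -> x* is a strict local max.

max


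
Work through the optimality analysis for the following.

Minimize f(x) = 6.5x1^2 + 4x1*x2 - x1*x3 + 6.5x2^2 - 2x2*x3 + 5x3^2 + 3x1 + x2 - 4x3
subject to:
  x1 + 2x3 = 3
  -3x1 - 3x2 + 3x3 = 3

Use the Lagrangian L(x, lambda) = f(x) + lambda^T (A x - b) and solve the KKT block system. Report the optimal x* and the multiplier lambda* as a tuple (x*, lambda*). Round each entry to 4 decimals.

Form the Lagrangian:
  L(x, lambda) = (1/2) x^T Q x + c^T x + lambda^T (A x - b)
Stationarity (grad_x L = 0): Q x + c + A^T lambda = 0.
Primal feasibility: A x = b.

This gives the KKT block system:
  [ Q   A^T ] [ x     ]   [-c ]
  [ A    0  ] [ lambda ] = [ b ]

Solving the linear system:
  x*      = (0.2683, 0.0976, 1.3659)
  lambda* = (-4.9024, 0.2033)
  f(x*)   = 4.7683

x* = (0.2683, 0.0976, 1.3659), lambda* = (-4.9024, 0.2033)


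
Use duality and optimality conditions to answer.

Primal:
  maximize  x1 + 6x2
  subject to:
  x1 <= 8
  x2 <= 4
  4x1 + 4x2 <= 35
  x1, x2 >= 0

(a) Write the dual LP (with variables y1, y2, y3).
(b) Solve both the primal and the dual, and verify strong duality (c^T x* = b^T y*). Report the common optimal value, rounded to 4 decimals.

The standard primal-dual pair for 'max c^T x s.t. A x <= b, x >= 0' is:
  Dual:  min b^T y  s.t.  A^T y >= c,  y >= 0.

So the dual LP is:
  minimize  8y1 + 4y2 + 35y3
  subject to:
    y1 + 4y3 >= 1
    y2 + 4y3 >= 6
    y1, y2, y3 >= 0

Solving the primal: x* = (4.75, 4).
  primal value c^T x* = 28.75.
Solving the dual: y* = (0, 5, 0.25).
  dual value b^T y* = 28.75.
Strong duality: c^T x* = b^T y*. Confirmed.

28.75


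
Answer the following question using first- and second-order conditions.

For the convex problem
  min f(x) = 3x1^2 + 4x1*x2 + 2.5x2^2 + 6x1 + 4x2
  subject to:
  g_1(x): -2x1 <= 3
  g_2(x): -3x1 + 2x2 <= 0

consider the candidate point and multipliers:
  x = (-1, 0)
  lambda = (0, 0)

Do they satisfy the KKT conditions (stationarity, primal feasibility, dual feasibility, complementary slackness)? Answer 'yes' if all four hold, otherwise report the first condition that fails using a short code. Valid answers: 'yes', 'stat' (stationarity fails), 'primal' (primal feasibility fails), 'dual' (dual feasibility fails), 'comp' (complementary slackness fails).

Gradient of f: grad f(x) = Q x + c = (0, 0)
Constraint values g_i(x) = a_i^T x - b_i:
  g_1((-1, 0)) = -1
  g_2((-1, 0)) = 3
Stationarity residual: grad f(x) + sum_i lambda_i a_i = (0, 0)
  -> stationarity OK
Primal feasibility (all g_i <= 0): FAILS
Dual feasibility (all lambda_i >= 0): OK
Complementary slackness (lambda_i * g_i(x) = 0 for all i): OK

Verdict: the first failing condition is primal_feasibility -> primal.

primal


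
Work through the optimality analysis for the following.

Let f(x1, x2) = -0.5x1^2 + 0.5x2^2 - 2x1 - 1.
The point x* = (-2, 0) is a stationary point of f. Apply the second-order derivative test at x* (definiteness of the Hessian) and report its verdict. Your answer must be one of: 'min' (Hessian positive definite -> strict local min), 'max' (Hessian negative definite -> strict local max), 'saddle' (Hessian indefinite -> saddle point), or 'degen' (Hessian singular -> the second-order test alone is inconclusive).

Compute the Hessian H = grad^2 f:
  H = [[-1, 0], [0, 1]]
Verify stationarity: grad f(x*) = H x* + g = (0, 0).
Eigenvalues of H: -1, 1.
Eigenvalues have mixed signs, so H is indefinite -> x* is a saddle point.

saddle


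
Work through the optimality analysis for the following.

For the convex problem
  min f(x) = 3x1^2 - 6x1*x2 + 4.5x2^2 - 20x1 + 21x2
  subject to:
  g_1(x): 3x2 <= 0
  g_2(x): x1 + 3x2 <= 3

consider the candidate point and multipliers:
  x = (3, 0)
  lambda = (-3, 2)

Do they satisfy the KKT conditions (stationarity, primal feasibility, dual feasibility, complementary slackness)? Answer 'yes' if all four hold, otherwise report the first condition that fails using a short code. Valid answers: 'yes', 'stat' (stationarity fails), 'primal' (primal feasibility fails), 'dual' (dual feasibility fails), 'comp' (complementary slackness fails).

Gradient of f: grad f(x) = Q x + c = (-2, 3)
Constraint values g_i(x) = a_i^T x - b_i:
  g_1((3, 0)) = 0
  g_2((3, 0)) = 0
Stationarity residual: grad f(x) + sum_i lambda_i a_i = (0, 0)
  -> stationarity OK
Primal feasibility (all g_i <= 0): OK
Dual feasibility (all lambda_i >= 0): FAILS
Complementary slackness (lambda_i * g_i(x) = 0 for all i): OK

Verdict: the first failing condition is dual_feasibility -> dual.

dual


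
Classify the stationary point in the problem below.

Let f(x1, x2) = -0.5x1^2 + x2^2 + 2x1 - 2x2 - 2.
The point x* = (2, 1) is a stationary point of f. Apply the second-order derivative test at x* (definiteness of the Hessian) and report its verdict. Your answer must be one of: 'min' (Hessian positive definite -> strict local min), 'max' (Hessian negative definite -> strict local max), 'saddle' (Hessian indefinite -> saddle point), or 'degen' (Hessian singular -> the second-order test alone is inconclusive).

Compute the Hessian H = grad^2 f:
  H = [[-1, 0], [0, 2]]
Verify stationarity: grad f(x*) = H x* + g = (0, 0).
Eigenvalues of H: -1, 2.
Eigenvalues have mixed signs, so H is indefinite -> x* is a saddle point.

saddle


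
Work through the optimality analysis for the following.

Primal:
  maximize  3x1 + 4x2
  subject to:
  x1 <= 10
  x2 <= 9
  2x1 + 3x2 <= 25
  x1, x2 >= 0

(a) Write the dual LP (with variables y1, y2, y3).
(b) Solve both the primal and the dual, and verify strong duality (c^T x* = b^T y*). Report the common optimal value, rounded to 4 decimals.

The standard primal-dual pair for 'max c^T x s.t. A x <= b, x >= 0' is:
  Dual:  min b^T y  s.t.  A^T y >= c,  y >= 0.

So the dual LP is:
  minimize  10y1 + 9y2 + 25y3
  subject to:
    y1 + 2y3 >= 3
    y2 + 3y3 >= 4
    y1, y2, y3 >= 0

Solving the primal: x* = (10, 1.6667).
  primal value c^T x* = 36.6667.
Solving the dual: y* = (0.3333, 0, 1.3333).
  dual value b^T y* = 36.6667.
Strong duality: c^T x* = b^T y*. Confirmed.

36.6667


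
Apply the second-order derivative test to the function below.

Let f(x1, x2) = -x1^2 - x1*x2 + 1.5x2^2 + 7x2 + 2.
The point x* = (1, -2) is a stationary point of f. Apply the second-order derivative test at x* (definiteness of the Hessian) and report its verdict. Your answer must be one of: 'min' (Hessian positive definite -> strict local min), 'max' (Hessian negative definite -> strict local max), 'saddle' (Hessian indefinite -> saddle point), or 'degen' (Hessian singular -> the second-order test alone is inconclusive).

Compute the Hessian H = grad^2 f:
  H = [[-2, -1], [-1, 3]]
Verify stationarity: grad f(x*) = H x* + g = (0, 0).
Eigenvalues of H: -2.1926, 3.1926.
Eigenvalues have mixed signs, so H is indefinite -> x* is a saddle point.

saddle


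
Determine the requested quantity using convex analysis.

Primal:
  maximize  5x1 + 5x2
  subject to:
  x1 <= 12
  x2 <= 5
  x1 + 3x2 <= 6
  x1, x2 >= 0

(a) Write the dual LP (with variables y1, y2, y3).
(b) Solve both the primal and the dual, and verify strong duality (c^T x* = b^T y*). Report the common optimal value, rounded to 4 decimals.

The standard primal-dual pair for 'max c^T x s.t. A x <= b, x >= 0' is:
  Dual:  min b^T y  s.t.  A^T y >= c,  y >= 0.

So the dual LP is:
  minimize  12y1 + 5y2 + 6y3
  subject to:
    y1 + y3 >= 5
    y2 + 3y3 >= 5
    y1, y2, y3 >= 0

Solving the primal: x* = (6, 0).
  primal value c^T x* = 30.
Solving the dual: y* = (0, 0, 5).
  dual value b^T y* = 30.
Strong duality: c^T x* = b^T y*. Confirmed.

30


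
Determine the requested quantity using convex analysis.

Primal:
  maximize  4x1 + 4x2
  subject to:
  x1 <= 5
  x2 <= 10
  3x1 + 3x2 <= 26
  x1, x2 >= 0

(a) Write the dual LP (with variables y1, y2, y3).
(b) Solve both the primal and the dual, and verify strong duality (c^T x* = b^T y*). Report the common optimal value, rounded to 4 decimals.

The standard primal-dual pair for 'max c^T x s.t. A x <= b, x >= 0' is:
  Dual:  min b^T y  s.t.  A^T y >= c,  y >= 0.

So the dual LP is:
  minimize  5y1 + 10y2 + 26y3
  subject to:
    y1 + 3y3 >= 4
    y2 + 3y3 >= 4
    y1, y2, y3 >= 0

Solving the primal: x* = (0, 8.6667).
  primal value c^T x* = 34.6667.
Solving the dual: y* = (0, 0, 1.3333).
  dual value b^T y* = 34.6667.
Strong duality: c^T x* = b^T y*. Confirmed.

34.6667


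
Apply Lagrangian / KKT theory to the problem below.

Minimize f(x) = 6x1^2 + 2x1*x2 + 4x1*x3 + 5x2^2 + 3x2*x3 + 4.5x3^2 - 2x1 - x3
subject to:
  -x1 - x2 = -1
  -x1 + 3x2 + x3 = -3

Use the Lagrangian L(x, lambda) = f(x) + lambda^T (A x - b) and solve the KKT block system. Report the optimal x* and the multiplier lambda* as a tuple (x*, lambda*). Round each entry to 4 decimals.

Form the Lagrangian:
  L(x, lambda) = (1/2) x^T Q x + c^T x + lambda^T (A x - b)
Stationarity (grad_x L = 0): Q x + c + A^T lambda = 0.
Primal feasibility: A x = b.

This gives the KKT block system:
  [ Q   A^T ] [ x     ]   [-c ]
  [ A    0  ] [ lambda ] = [ b ]

Solving the linear system:
  x*      = (1.3176, -0.3176, -0.7294)
  lambda* = (7.0118, 3.2471)
  f(x*)   = 7.4235

x* = (1.3176, -0.3176, -0.7294), lambda* = (7.0118, 3.2471)


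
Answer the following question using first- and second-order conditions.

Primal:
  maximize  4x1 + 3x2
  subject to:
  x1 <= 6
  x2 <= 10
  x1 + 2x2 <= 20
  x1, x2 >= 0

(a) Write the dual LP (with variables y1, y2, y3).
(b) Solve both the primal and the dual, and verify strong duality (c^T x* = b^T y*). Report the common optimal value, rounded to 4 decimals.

The standard primal-dual pair for 'max c^T x s.t. A x <= b, x >= 0' is:
  Dual:  min b^T y  s.t.  A^T y >= c,  y >= 0.

So the dual LP is:
  minimize  6y1 + 10y2 + 20y3
  subject to:
    y1 + y3 >= 4
    y2 + 2y3 >= 3
    y1, y2, y3 >= 0

Solving the primal: x* = (6, 7).
  primal value c^T x* = 45.
Solving the dual: y* = (2.5, 0, 1.5).
  dual value b^T y* = 45.
Strong duality: c^T x* = b^T y*. Confirmed.

45


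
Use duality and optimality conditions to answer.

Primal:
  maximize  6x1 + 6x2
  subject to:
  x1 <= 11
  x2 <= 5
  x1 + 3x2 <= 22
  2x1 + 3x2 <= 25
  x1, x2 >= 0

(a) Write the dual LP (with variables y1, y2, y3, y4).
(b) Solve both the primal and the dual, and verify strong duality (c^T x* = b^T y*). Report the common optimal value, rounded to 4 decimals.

The standard primal-dual pair for 'max c^T x s.t. A x <= b, x >= 0' is:
  Dual:  min b^T y  s.t.  A^T y >= c,  y >= 0.

So the dual LP is:
  minimize  11y1 + 5y2 + 22y3 + 25y4
  subject to:
    y1 + y3 + 2y4 >= 6
    y2 + 3y3 + 3y4 >= 6
    y1, y2, y3, y4 >= 0

Solving the primal: x* = (11, 1).
  primal value c^T x* = 72.
Solving the dual: y* = (2, 0, 0, 2).
  dual value b^T y* = 72.
Strong duality: c^T x* = b^T y*. Confirmed.

72


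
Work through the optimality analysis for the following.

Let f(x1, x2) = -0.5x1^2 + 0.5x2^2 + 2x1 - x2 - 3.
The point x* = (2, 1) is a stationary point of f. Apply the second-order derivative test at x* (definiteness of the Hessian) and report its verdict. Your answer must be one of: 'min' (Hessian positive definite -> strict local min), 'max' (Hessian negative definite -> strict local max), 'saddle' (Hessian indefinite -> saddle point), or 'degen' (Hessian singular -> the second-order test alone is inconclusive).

Compute the Hessian H = grad^2 f:
  H = [[-1, 0], [0, 1]]
Verify stationarity: grad f(x*) = H x* + g = (0, 0).
Eigenvalues of H: -1, 1.
Eigenvalues have mixed signs, so H is indefinite -> x* is a saddle point.

saddle


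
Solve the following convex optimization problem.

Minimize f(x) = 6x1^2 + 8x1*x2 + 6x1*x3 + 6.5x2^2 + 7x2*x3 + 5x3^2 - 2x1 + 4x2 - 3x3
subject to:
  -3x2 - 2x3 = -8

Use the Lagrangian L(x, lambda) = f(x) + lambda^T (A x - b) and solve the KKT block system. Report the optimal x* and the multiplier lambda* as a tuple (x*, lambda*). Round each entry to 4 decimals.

Form the Lagrangian:
  L(x, lambda) = (1/2) x^T Q x + c^T x + lambda^T (A x - b)
Stationarity (grad_x L = 0): Q x + c + A^T lambda = 0.
Primal feasibility: A x = b.

This gives the KKT block system:
  [ Q   A^T ] [ x     ]   [-c ]
  [ A    0  ] [ lambda ] = [ b ]

Solving the linear system:
  x*      = (-1.7081, 1.5029, 1.7457)
  lambda* = (7.3642)
  f(x*)   = 31.552

x* = (-1.7081, 1.5029, 1.7457), lambda* = (7.3642)


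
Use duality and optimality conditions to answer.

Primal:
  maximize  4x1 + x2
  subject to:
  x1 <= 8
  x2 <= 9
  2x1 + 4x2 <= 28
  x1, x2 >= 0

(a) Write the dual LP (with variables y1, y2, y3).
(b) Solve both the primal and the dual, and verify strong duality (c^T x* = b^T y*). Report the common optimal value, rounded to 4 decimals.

The standard primal-dual pair for 'max c^T x s.t. A x <= b, x >= 0' is:
  Dual:  min b^T y  s.t.  A^T y >= c,  y >= 0.

So the dual LP is:
  minimize  8y1 + 9y2 + 28y3
  subject to:
    y1 + 2y3 >= 4
    y2 + 4y3 >= 1
    y1, y2, y3 >= 0

Solving the primal: x* = (8, 3).
  primal value c^T x* = 35.
Solving the dual: y* = (3.5, 0, 0.25).
  dual value b^T y* = 35.
Strong duality: c^T x* = b^T y*. Confirmed.

35


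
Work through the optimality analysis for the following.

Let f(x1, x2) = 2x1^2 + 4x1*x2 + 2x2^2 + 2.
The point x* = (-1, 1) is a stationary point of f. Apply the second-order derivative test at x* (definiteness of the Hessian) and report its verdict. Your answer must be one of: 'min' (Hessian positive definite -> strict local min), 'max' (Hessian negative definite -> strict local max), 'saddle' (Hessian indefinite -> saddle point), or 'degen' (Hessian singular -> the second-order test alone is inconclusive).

Compute the Hessian H = grad^2 f:
  H = [[4, 4], [4, 4]]
Verify stationarity: grad f(x*) = H x* + g = (0, 0).
Eigenvalues of H: 0, 8.
H has a zero eigenvalue (singular; positive semidefinite but not definite), so H is neither positive definite, negative definite, nor indefinite. The second-order test alone is inconclusive -> degen.
(Indeed, f is constant along the null direction of H through x*, so x* is not a strict local extremum.)

degen


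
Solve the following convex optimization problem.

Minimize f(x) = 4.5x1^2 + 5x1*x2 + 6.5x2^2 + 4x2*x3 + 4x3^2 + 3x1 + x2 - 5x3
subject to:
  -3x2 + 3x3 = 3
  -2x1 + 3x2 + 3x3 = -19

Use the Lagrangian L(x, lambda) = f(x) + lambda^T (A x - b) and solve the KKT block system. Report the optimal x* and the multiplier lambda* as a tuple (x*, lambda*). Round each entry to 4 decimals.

Form the Lagrangian:
  L(x, lambda) = (1/2) x^T Q x + c^T x + lambda^T (A x - b)
Stationarity (grad_x L = 0): Q x + c + A^T lambda = 0.
Primal feasibility: A x = b.

This gives the KKT block system:
  [ Q   A^T ] [ x     ]   [-c ]
  [ A    0  ] [ lambda ] = [ b ]

Solving the linear system:
  x*      = (3.0929, -2.6357, -1.6357)
  lambda* = (0.7143, 8.8286)
  f(x*)   = 90.2107

x* = (3.0929, -2.6357, -1.6357), lambda* = (0.7143, 8.8286)


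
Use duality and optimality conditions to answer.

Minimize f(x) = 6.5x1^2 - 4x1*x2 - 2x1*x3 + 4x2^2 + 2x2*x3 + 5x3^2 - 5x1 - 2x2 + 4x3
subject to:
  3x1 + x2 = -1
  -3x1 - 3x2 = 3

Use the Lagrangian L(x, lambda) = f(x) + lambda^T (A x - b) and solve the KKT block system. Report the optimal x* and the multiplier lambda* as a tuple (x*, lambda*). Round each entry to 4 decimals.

Form the Lagrangian:
  L(x, lambda) = (1/2) x^T Q x + c^T x + lambda^T (A x - b)
Stationarity (grad_x L = 0): Q x + c + A^T lambda = 0.
Primal feasibility: A x = b.

This gives the KKT block system:
  [ Q   A^T ] [ x     ]   [-c ]
  [ A    0  ] [ lambda ] = [ b ]

Solving the linear system:
  x*      = (0, -1, -0.2)
  lambda* = (-4.9, -5.1)
  f(x*)   = 5.8

x* = (0, -1, -0.2), lambda* = (-4.9, -5.1)


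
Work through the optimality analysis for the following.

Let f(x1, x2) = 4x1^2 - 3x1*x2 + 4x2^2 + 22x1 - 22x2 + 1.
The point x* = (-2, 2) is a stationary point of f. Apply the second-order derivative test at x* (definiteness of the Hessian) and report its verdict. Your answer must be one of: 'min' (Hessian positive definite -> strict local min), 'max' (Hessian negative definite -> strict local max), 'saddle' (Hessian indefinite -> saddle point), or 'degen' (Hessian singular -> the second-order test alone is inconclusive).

Compute the Hessian H = grad^2 f:
  H = [[8, -3], [-3, 8]]
Verify stationarity: grad f(x*) = H x* + g = (0, 0).
Eigenvalues of H: 5, 11.
Both eigenvalues > 0, so H is positive definite -> x* is a strict local min.

min


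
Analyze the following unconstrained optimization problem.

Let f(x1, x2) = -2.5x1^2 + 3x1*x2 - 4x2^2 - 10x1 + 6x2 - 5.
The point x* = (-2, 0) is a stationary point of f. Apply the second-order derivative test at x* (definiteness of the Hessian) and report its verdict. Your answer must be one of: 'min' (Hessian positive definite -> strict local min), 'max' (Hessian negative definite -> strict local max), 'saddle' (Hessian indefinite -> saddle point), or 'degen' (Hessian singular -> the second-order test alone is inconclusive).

Compute the Hessian H = grad^2 f:
  H = [[-5, 3], [3, -8]]
Verify stationarity: grad f(x*) = H x* + g = (0, 0).
Eigenvalues of H: -9.8541, -3.1459.
Both eigenvalues < 0, so H is negative definite -> x* is a strict local max.

max


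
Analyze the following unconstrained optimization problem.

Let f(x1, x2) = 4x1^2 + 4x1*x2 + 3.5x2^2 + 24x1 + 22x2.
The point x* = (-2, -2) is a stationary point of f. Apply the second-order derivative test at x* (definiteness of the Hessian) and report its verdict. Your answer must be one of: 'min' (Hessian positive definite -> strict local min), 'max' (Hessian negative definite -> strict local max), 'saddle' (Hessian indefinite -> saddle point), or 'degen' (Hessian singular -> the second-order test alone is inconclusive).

Compute the Hessian H = grad^2 f:
  H = [[8, 4], [4, 7]]
Verify stationarity: grad f(x*) = H x* + g = (0, 0).
Eigenvalues of H: 3.4689, 11.5311.
Both eigenvalues > 0, so H is positive definite -> x* is a strict local min.

min


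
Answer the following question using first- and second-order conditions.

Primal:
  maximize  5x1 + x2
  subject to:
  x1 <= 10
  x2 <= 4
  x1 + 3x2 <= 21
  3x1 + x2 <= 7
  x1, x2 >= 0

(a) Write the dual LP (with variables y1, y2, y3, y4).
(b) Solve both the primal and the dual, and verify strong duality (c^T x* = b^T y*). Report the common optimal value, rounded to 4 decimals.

The standard primal-dual pair for 'max c^T x s.t. A x <= b, x >= 0' is:
  Dual:  min b^T y  s.t.  A^T y >= c,  y >= 0.

So the dual LP is:
  minimize  10y1 + 4y2 + 21y3 + 7y4
  subject to:
    y1 + y3 + 3y4 >= 5
    y2 + 3y3 + y4 >= 1
    y1, y2, y3, y4 >= 0

Solving the primal: x* = (2.3333, 0).
  primal value c^T x* = 11.6667.
Solving the dual: y* = (0, 0, 0, 1.6667).
  dual value b^T y* = 11.6667.
Strong duality: c^T x* = b^T y*. Confirmed.

11.6667


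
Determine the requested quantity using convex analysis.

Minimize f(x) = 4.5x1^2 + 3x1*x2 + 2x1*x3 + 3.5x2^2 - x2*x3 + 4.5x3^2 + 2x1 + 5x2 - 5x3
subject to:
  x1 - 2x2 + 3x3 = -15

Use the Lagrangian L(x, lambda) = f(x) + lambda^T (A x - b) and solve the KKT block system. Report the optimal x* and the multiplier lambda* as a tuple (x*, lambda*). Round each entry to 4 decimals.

Form the Lagrangian:
  L(x, lambda) = (1/2) x^T Q x + c^T x + lambda^T (A x - b)
Stationarity (grad_x L = 0): Q x + c + A^T lambda = 0.
Primal feasibility: A x = b.

This gives the KKT block system:
  [ Q   A^T ] [ x     ]   [-c ]
  [ A    0  ] [ lambda ] = [ b ]

Solving the linear system:
  x*      = (-1.9043, 2.9391, -2.4058)
  lambda* = (11.1333)
  f(x*)   = 94.958

x* = (-1.9043, 2.9391, -2.4058), lambda* = (11.1333)


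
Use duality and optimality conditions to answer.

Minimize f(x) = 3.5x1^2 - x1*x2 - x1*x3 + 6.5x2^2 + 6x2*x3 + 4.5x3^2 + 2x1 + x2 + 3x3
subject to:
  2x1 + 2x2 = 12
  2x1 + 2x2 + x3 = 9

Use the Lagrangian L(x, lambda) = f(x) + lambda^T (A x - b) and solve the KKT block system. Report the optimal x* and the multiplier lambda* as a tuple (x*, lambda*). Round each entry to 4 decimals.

Form the Lagrangian:
  L(x, lambda) = (1/2) x^T Q x + c^T x + lambda^T (A x - b)
Stationarity (grad_x L = 0): Q x + c + A^T lambda = 0.
Primal feasibility: A x = b.

This gives the KKT block system:
  [ Q   A^T ] [ x     ]   [-c ]
  [ A    0  ] [ lambda ] = [ b ]

Solving the linear system:
  x*      = (2.8182, 3.1818, -3)
  lambda* = (-18.5, 7.7273)
  f(x*)   = 76.1364

x* = (2.8182, 3.1818, -3), lambda* = (-18.5, 7.7273)


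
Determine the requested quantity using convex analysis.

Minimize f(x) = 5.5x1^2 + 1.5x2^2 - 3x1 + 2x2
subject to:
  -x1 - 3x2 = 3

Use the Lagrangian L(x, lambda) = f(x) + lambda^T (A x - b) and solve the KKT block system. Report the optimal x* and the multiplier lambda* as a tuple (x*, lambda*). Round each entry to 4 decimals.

Form the Lagrangian:
  L(x, lambda) = (1/2) x^T Q x + c^T x + lambda^T (A x - b)
Stationarity (grad_x L = 0): Q x + c + A^T lambda = 0.
Primal feasibility: A x = b.

This gives the KKT block system:
  [ Q   A^T ] [ x     ]   [-c ]
  [ A    0  ] [ lambda ] = [ b ]

Solving the linear system:
  x*      = (0.2353, -1.0784)
  lambda* = (-0.4118)
  f(x*)   = -0.8137

x* = (0.2353, -1.0784), lambda* = (-0.4118)


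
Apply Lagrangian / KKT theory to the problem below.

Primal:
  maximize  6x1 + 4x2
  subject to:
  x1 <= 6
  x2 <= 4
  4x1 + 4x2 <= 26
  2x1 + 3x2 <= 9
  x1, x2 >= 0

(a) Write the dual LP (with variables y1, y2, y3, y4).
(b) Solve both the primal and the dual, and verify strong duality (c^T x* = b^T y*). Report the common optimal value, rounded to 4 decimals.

The standard primal-dual pair for 'max c^T x s.t. A x <= b, x >= 0' is:
  Dual:  min b^T y  s.t.  A^T y >= c,  y >= 0.

So the dual LP is:
  minimize  6y1 + 4y2 + 26y3 + 9y4
  subject to:
    y1 + 4y3 + 2y4 >= 6
    y2 + 4y3 + 3y4 >= 4
    y1, y2, y3, y4 >= 0

Solving the primal: x* = (4.5, 0).
  primal value c^T x* = 27.
Solving the dual: y* = (0, 0, 0, 3).
  dual value b^T y* = 27.
Strong duality: c^T x* = b^T y*. Confirmed.

27


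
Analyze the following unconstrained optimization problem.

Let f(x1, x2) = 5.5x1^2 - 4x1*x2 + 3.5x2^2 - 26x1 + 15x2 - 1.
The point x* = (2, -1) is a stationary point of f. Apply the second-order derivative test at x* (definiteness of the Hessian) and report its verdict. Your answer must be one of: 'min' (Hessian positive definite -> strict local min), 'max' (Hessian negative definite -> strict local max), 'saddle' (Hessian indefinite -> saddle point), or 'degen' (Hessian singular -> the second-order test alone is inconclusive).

Compute the Hessian H = grad^2 f:
  H = [[11, -4], [-4, 7]]
Verify stationarity: grad f(x*) = H x* + g = (0, 0).
Eigenvalues of H: 4.5279, 13.4721.
Both eigenvalues > 0, so H is positive definite -> x* is a strict local min.

min


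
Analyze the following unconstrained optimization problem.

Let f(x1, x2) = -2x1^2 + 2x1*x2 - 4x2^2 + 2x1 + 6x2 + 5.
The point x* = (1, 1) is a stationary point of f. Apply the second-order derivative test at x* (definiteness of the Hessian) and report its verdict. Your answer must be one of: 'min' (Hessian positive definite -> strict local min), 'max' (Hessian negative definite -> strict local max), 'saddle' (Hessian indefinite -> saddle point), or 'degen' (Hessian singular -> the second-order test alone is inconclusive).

Compute the Hessian H = grad^2 f:
  H = [[-4, 2], [2, -8]]
Verify stationarity: grad f(x*) = H x* + g = (0, 0).
Eigenvalues of H: -8.8284, -3.1716.
Both eigenvalues < 0, so H is negative definite -> x* is a strict local max.

max


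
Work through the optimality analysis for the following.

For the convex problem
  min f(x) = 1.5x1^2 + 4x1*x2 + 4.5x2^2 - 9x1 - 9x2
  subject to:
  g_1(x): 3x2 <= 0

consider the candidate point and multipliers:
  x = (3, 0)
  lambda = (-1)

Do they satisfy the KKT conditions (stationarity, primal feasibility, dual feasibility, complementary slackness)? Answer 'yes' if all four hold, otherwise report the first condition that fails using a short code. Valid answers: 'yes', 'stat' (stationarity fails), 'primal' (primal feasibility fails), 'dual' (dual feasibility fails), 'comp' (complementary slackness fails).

Gradient of f: grad f(x) = Q x + c = (0, 3)
Constraint values g_i(x) = a_i^T x - b_i:
  g_1((3, 0)) = 0
Stationarity residual: grad f(x) + sum_i lambda_i a_i = (0, 0)
  -> stationarity OK
Primal feasibility (all g_i <= 0): OK
Dual feasibility (all lambda_i >= 0): FAILS
Complementary slackness (lambda_i * g_i(x) = 0 for all i): OK

Verdict: the first failing condition is dual_feasibility -> dual.

dual


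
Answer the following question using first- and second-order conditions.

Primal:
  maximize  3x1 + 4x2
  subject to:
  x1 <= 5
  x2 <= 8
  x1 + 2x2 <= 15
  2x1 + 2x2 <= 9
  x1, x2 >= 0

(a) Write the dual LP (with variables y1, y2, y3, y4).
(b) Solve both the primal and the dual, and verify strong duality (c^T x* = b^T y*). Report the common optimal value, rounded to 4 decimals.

The standard primal-dual pair for 'max c^T x s.t. A x <= b, x >= 0' is:
  Dual:  min b^T y  s.t.  A^T y >= c,  y >= 0.

So the dual LP is:
  minimize  5y1 + 8y2 + 15y3 + 9y4
  subject to:
    y1 + y3 + 2y4 >= 3
    y2 + 2y3 + 2y4 >= 4
    y1, y2, y3, y4 >= 0

Solving the primal: x* = (0, 4.5).
  primal value c^T x* = 18.
Solving the dual: y* = (0, 0, 0, 2).
  dual value b^T y* = 18.
Strong duality: c^T x* = b^T y*. Confirmed.

18


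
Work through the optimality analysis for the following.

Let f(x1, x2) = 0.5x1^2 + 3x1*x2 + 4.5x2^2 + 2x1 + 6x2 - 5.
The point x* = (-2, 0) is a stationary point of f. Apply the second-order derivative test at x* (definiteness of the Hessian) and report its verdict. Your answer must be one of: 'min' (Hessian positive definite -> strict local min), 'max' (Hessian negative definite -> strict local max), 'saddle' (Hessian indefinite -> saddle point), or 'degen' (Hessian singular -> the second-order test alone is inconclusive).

Compute the Hessian H = grad^2 f:
  H = [[1, 3], [3, 9]]
Verify stationarity: grad f(x*) = H x* + g = (0, 0).
Eigenvalues of H: 0, 10.
H has a zero eigenvalue (singular; positive semidefinite but not definite), so H is neither positive definite, negative definite, nor indefinite. The second-order test alone is inconclusive -> degen.
(Indeed, f is constant along the null direction of H through x*, so x* is not a strict local extremum.)

degen


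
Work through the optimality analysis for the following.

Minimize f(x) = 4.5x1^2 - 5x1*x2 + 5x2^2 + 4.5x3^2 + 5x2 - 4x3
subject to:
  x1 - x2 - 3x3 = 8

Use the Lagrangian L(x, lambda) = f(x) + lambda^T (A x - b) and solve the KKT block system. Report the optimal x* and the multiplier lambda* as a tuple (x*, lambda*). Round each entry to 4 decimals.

Form the Lagrangian:
  L(x, lambda) = (1/2) x^T Q x + c^T x + lambda^T (A x - b)
Stationarity (grad_x L = 0): Q x + c + A^T lambda = 0.
Primal feasibility: A x = b.

This gives the KKT block system:
  [ Q   A^T ] [ x     ]   [-c ]
  [ A    0  ] [ lambda ] = [ b ]

Solving the linear system:
  x*      = (0.2252, -1.1802, -2.1982)
  lambda* = (-7.9279)
  f(x*)   = 33.1577

x* = (0.2252, -1.1802, -2.1982), lambda* = (-7.9279)


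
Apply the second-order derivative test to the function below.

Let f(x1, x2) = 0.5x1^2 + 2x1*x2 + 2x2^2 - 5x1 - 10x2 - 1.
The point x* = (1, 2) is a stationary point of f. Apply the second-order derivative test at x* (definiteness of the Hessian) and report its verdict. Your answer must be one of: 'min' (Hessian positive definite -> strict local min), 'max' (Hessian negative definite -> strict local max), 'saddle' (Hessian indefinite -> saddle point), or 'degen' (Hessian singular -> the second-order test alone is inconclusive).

Compute the Hessian H = grad^2 f:
  H = [[1, 2], [2, 4]]
Verify stationarity: grad f(x*) = H x* + g = (0, 0).
Eigenvalues of H: 0, 5.
H has a zero eigenvalue (singular; positive semidefinite but not definite), so H is neither positive definite, negative definite, nor indefinite. The second-order test alone is inconclusive -> degen.
(Indeed, f is constant along the null direction of H through x*, so x* is not a strict local extremum.)

degen


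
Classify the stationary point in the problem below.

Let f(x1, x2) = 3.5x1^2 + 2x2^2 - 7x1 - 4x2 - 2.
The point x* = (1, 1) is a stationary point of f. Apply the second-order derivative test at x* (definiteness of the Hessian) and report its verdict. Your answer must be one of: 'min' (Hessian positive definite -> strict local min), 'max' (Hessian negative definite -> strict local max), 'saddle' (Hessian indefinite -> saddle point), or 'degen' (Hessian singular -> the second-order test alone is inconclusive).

Compute the Hessian H = grad^2 f:
  H = [[7, 0], [0, 4]]
Verify stationarity: grad f(x*) = H x* + g = (0, 0).
Eigenvalues of H: 4, 7.
Both eigenvalues > 0, so H is positive definite -> x* is a strict local min.

min


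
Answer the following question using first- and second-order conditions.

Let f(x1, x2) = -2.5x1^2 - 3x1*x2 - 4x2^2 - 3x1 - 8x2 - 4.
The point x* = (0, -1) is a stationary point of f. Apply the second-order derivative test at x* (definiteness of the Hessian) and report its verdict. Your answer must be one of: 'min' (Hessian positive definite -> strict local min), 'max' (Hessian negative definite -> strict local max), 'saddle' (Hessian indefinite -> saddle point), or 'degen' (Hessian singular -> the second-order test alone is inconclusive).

Compute the Hessian H = grad^2 f:
  H = [[-5, -3], [-3, -8]]
Verify stationarity: grad f(x*) = H x* + g = (0, 0).
Eigenvalues of H: -9.8541, -3.1459.
Both eigenvalues < 0, so H is negative definite -> x* is a strict local max.

max


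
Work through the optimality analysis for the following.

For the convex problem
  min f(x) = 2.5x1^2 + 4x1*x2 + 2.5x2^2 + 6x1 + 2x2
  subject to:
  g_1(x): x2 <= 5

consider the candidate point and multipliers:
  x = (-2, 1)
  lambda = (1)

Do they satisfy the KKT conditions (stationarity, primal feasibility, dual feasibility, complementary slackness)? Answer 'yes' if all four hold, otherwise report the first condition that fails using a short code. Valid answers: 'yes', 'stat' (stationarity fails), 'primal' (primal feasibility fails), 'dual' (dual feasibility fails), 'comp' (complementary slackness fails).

Gradient of f: grad f(x) = Q x + c = (0, -1)
Constraint values g_i(x) = a_i^T x - b_i:
  g_1((-2, 1)) = -4
Stationarity residual: grad f(x) + sum_i lambda_i a_i = (0, 0)
  -> stationarity OK
Primal feasibility (all g_i <= 0): OK
Dual feasibility (all lambda_i >= 0): OK
Complementary slackness (lambda_i * g_i(x) = 0 for all i): FAILS

Verdict: the first failing condition is complementary_slackness -> comp.

comp


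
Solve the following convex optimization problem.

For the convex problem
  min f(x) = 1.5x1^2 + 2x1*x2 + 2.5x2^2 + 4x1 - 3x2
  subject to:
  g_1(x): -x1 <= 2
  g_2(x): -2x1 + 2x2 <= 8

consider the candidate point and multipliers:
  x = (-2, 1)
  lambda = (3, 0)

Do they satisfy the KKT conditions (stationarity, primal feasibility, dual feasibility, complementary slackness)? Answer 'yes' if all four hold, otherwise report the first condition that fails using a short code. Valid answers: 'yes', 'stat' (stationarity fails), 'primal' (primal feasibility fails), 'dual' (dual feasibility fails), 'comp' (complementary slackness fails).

Gradient of f: grad f(x) = Q x + c = (0, -2)
Constraint values g_i(x) = a_i^T x - b_i:
  g_1((-2, 1)) = 0
  g_2((-2, 1)) = -2
Stationarity residual: grad f(x) + sum_i lambda_i a_i = (-3, -2)
  -> stationarity FAILS
Primal feasibility (all g_i <= 0): OK
Dual feasibility (all lambda_i >= 0): OK
Complementary slackness (lambda_i * g_i(x) = 0 for all i): OK

Verdict: the first failing condition is stationarity -> stat.

stat


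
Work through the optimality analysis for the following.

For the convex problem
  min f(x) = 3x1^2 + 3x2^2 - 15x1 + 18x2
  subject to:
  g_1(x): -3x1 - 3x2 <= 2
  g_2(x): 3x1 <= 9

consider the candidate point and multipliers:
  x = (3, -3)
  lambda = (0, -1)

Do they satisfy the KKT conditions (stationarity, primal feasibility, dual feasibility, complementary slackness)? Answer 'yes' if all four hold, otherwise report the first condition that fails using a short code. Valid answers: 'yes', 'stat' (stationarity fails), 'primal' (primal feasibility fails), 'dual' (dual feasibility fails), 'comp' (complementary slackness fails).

Gradient of f: grad f(x) = Q x + c = (3, 0)
Constraint values g_i(x) = a_i^T x - b_i:
  g_1((3, -3)) = -2
  g_2((3, -3)) = 0
Stationarity residual: grad f(x) + sum_i lambda_i a_i = (0, 0)
  -> stationarity OK
Primal feasibility (all g_i <= 0): OK
Dual feasibility (all lambda_i >= 0): FAILS
Complementary slackness (lambda_i * g_i(x) = 0 for all i): OK

Verdict: the first failing condition is dual_feasibility -> dual.

dual


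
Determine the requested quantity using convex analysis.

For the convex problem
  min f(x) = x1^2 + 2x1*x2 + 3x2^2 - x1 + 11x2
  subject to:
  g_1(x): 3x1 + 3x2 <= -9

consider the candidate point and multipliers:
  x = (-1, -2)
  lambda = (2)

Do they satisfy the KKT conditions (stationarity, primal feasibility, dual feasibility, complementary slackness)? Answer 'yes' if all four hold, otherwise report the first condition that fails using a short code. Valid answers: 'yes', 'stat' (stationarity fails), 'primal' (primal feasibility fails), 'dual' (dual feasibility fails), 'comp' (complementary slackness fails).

Gradient of f: grad f(x) = Q x + c = (-7, -3)
Constraint values g_i(x) = a_i^T x - b_i:
  g_1((-1, -2)) = 0
Stationarity residual: grad f(x) + sum_i lambda_i a_i = (-1, 3)
  -> stationarity FAILS
Primal feasibility (all g_i <= 0): OK
Dual feasibility (all lambda_i >= 0): OK
Complementary slackness (lambda_i * g_i(x) = 0 for all i): OK

Verdict: the first failing condition is stationarity -> stat.

stat


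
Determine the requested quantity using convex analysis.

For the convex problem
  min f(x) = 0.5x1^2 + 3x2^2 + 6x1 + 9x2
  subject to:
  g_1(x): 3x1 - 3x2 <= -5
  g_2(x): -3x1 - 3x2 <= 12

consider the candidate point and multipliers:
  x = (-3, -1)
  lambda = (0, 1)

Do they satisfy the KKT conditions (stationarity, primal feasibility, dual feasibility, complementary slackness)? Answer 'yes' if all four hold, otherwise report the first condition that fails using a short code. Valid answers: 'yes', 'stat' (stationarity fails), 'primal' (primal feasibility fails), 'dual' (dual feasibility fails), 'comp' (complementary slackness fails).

Gradient of f: grad f(x) = Q x + c = (3, 3)
Constraint values g_i(x) = a_i^T x - b_i:
  g_1((-3, -1)) = -1
  g_2((-3, -1)) = 0
Stationarity residual: grad f(x) + sum_i lambda_i a_i = (0, 0)
  -> stationarity OK
Primal feasibility (all g_i <= 0): OK
Dual feasibility (all lambda_i >= 0): OK
Complementary slackness (lambda_i * g_i(x) = 0 for all i): OK

Verdict: yes, KKT holds.

yes


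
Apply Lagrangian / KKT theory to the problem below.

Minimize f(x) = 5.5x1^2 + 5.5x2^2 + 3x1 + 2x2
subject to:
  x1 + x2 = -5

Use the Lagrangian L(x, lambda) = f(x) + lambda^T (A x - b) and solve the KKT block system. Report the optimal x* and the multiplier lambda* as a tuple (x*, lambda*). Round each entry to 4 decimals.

Form the Lagrangian:
  L(x, lambda) = (1/2) x^T Q x + c^T x + lambda^T (A x - b)
Stationarity (grad_x L = 0): Q x + c + A^T lambda = 0.
Primal feasibility: A x = b.

This gives the KKT block system:
  [ Q   A^T ] [ x     ]   [-c ]
  [ A    0  ] [ lambda ] = [ b ]

Solving the linear system:
  x*      = (-2.5455, -2.4545)
  lambda* = (25)
  f(x*)   = 56.2273

x* = (-2.5455, -2.4545), lambda* = (25)


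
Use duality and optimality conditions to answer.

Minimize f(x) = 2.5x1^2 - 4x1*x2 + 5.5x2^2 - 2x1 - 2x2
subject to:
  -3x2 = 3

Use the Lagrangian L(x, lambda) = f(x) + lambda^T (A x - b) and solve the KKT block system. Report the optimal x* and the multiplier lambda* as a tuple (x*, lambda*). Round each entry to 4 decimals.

Form the Lagrangian:
  L(x, lambda) = (1/2) x^T Q x + c^T x + lambda^T (A x - b)
Stationarity (grad_x L = 0): Q x + c + A^T lambda = 0.
Primal feasibility: A x = b.

This gives the KKT block system:
  [ Q   A^T ] [ x     ]   [-c ]
  [ A    0  ] [ lambda ] = [ b ]

Solving the linear system:
  x*      = (-0.4, -1)
  lambda* = (-3.8)
  f(x*)   = 7.1

x* = (-0.4, -1), lambda* = (-3.8)


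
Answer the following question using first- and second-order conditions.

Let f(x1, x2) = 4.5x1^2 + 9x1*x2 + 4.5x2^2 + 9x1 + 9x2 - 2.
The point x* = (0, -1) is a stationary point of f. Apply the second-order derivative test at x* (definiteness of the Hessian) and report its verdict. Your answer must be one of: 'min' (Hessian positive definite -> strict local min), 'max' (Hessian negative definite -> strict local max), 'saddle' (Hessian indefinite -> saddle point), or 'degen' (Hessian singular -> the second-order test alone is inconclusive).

Compute the Hessian H = grad^2 f:
  H = [[9, 9], [9, 9]]
Verify stationarity: grad f(x*) = H x* + g = (0, 0).
Eigenvalues of H: 0, 18.
H has a zero eigenvalue (singular; positive semidefinite but not definite), so H is neither positive definite, negative definite, nor indefinite. The second-order test alone is inconclusive -> degen.
(Indeed, f is constant along the null direction of H through x*, so x* is not a strict local extremum.)

degen


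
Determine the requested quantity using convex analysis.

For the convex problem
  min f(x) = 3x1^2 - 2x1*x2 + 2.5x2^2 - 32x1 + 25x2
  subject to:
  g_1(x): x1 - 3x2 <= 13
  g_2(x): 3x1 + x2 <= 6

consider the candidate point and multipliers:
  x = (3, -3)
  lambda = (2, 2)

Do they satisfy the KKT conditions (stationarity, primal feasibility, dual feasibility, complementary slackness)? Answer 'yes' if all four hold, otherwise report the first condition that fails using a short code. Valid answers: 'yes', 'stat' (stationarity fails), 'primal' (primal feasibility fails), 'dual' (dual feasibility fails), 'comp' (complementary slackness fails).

Gradient of f: grad f(x) = Q x + c = (-8, 4)
Constraint values g_i(x) = a_i^T x - b_i:
  g_1((3, -3)) = -1
  g_2((3, -3)) = 0
Stationarity residual: grad f(x) + sum_i lambda_i a_i = (0, 0)
  -> stationarity OK
Primal feasibility (all g_i <= 0): OK
Dual feasibility (all lambda_i >= 0): OK
Complementary slackness (lambda_i * g_i(x) = 0 for all i): FAILS

Verdict: the first failing condition is complementary_slackness -> comp.

comp
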